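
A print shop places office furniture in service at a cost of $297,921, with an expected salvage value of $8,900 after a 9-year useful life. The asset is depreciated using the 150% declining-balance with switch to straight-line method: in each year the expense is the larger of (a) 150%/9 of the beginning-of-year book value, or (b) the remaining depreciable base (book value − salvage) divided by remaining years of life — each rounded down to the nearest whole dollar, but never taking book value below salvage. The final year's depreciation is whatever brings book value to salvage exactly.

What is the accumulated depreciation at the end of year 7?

Depreciable base = $297,921 − $8,900 = $289,021.
Year 1: DB = ⌊$297,921 × 150%/9⌋ = $49,653; SL = ⌊$289,021/9⌋ = $32,113 → take DB $49,653. Book value $248,268.
Year 2: DB = ⌊$248,268 × 150%/9⌋ = $41,378; SL = ⌊$239,368/8⌋ = $29,921 → take DB $41,378. Book value $206,890.
Year 3: DB = ⌊$206,890 × 150%/9⌋ = $34,481; SL = ⌊$197,990/7⌋ = $28,284 → take DB $34,481. Book value $172,409.
Year 4: DB = ⌊$172,409 × 150%/9⌋ = $28,734; SL = ⌊$163,509/6⌋ = $27,251 → take DB $28,734. Book value $143,675.
Year 5: DB = ⌊$143,675 × 150%/9⌋ = $23,945; SL = ⌊$134,775/5⌋ = $26,955 → take SL $26,955. Book value $116,720.
Year 6: DB = ⌊$116,720 × 150%/9⌋ = $19,453; SL = ⌊$107,820/4⌋ = $26,955 → take SL $26,955. Book value $89,765.
Year 7: DB = ⌊$89,765 × 150%/9⌋ = $14,960; SL = ⌊$80,865/3⌋ = $26,955 → take SL $26,955. Book value $62,810.
Accumulated through year 7 = $297,921 − $62,810 = $235,111.

$235,111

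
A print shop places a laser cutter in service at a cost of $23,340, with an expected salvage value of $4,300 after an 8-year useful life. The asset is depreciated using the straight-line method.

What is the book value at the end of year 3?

Depreciable base = $23,340 − $4,300 = $19,040.
Annual expense = $19,040 / 8 = $2,380.
End of year 1: book value $20,960.
End of year 2: book value $18,580.
End of year 3: book value $16,200.

$16,200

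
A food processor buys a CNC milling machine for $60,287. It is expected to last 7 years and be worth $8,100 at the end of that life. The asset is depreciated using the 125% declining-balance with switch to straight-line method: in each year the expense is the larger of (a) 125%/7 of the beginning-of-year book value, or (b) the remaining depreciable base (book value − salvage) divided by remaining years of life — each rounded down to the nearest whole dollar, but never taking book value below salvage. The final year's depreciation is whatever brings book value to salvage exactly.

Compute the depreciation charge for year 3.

$7,264

Depreciable base = $60,287 − $8,100 = $52,187.
Year 1: DB = ⌊$60,287 × 125%/7⌋ = $10,765; SL = ⌊$52,187/7⌋ = $7,455 → take DB $10,765. Book value $49,522.
Year 2: DB = ⌊$49,522 × 125%/7⌋ = $8,843; SL = ⌊$41,422/6⌋ = $6,903 → take DB $8,843. Book value $40,679.
Year 3: DB = ⌊$40,679 × 125%/7⌋ = $7,264; SL = ⌊$32,579/5⌋ = $6,515 → take DB $7,264. Book value $33,415.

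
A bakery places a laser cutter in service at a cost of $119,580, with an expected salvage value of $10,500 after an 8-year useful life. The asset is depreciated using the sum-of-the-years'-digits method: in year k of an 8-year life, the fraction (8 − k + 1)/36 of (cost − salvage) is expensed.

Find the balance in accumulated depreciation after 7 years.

Depreciable base = $119,580 − $10,500 = $109,080.
Sum of the years' digits = 8+7+6+5+4+3+2+1 = 36.
Year 1: $109,080 × 8/36 = $24,240. Book value $95,340.
Year 2: $109,080 × 7/36 = $21,210. Book value $74,130.
Year 3: $109,080 × 6/36 = $18,180. Book value $55,950.
Year 4: $109,080 × 5/36 = $15,150. Book value $40,800.
Year 5: $109,080 × 4/36 = $12,120. Book value $28,680.
Year 6: $109,080 × 3/36 = $9,090. Book value $19,590.
Year 7: $109,080 × 2/36 = $6,060. Book value $13,530.
Accumulated through year 7 = $119,580 − $13,530 = $106,050.

$106,050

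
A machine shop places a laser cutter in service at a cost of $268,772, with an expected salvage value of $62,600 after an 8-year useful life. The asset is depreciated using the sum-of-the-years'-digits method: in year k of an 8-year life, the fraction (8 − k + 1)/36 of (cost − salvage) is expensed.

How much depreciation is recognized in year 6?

Depreciable base = $268,772 − $62,600 = $206,172.
Sum of the years' digits = 8+7+6+5+4+3+2+1 = 36.
Year 1: $206,172 × 8/36 = $45,816. Book value $222,956.
Year 2: $206,172 × 7/36 = $40,089. Book value $182,867.
Year 3: $206,172 × 6/36 = $34,362. Book value $148,505.
Year 4: $206,172 × 5/36 = $28,635. Book value $119,870.
Year 5: $206,172 × 4/36 = $22,908. Book value $96,962.
Year 6: $206,172 × 3/36 = $17,181. Book value $79,781.

$17,181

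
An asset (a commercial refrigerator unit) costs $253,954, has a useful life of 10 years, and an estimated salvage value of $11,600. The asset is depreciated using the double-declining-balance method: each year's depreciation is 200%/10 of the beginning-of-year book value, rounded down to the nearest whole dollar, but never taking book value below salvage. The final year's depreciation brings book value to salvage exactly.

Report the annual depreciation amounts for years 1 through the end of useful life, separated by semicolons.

Depreciable base = $253,954 − $11,600 = $242,354.
Year 1: ⌊$253,954 × 200%/10⌋ = $50,790. Book value $203,164.
Year 2: ⌊$203,164 × 200%/10⌋ = $40,632. Book value $162,532.
Year 3: ⌊$162,532 × 200%/10⌋ = $32,506. Book value $130,026.
Year 4: ⌊$130,026 × 200%/10⌋ = $26,005. Book value $104,021.
Year 5: ⌊$104,021 × 200%/10⌋ = $20,804. Book value $83,217.
Year 6: ⌊$83,217 × 200%/10⌋ = $16,643. Book value $66,574.
Year 7: ⌊$66,574 × 200%/10⌋ = $13,314. Book value $53,260.
Year 8: ⌊$53,260 × 200%/10⌋ = $10,652. Book value $42,608.
Year 9: ⌊$42,608 × 200%/10⌋ = $8,521. Book value $34,087.
Year 10 (final): $34,087 − $11,600 = $22,487. Book value $11,600.

$50,790; $40,632; $32,506; $26,005; $20,804; $16,643; $13,314; $10,652; $8,521; $22,487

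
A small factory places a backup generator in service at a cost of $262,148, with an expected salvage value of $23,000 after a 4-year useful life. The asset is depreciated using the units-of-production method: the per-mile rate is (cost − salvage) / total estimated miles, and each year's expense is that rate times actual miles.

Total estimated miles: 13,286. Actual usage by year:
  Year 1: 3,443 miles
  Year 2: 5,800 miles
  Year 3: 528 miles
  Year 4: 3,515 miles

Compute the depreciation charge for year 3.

Depreciable base = $262,148 − $23,000 = $239,148.
Rate = $239,148 / 13,286 miles = $18 per mile.
Year 1: 3,443 × $18 = $61,974. Book value $200,174.
Year 2: 5,800 × $18 = $104,400. Book value $95,774.
Year 3: 528 × $18 = $9,504. Book value $86,270.

$9,504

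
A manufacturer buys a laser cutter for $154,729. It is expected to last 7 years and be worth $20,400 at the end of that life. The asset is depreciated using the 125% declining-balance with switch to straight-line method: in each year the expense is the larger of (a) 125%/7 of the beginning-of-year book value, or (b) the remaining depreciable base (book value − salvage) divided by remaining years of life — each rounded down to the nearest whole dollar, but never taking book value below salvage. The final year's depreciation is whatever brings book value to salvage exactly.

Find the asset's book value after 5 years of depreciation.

Depreciable base = $154,729 − $20,400 = $134,329.
Year 1: DB = ⌊$154,729 × 125%/7⌋ = $27,630; SL = ⌊$134,329/7⌋ = $19,189 → take DB $27,630. Book value $127,099.
Year 2: DB = ⌊$127,099 × 125%/7⌋ = $22,696; SL = ⌊$106,699/6⌋ = $17,783 → take DB $22,696. Book value $104,403.
Year 3: DB = ⌊$104,403 × 125%/7⌋ = $18,643; SL = ⌊$84,003/5⌋ = $16,800 → take DB $18,643. Book value $85,760.
Year 4: DB = ⌊$85,760 × 125%/7⌋ = $15,314; SL = ⌊$65,360/4⌋ = $16,340 → take SL $16,340. Book value $69,420.
Year 5: DB = ⌊$69,420 × 125%/7⌋ = $12,396; SL = ⌊$49,020/3⌋ = $16,340 → take SL $16,340. Book value $53,080.

$53,080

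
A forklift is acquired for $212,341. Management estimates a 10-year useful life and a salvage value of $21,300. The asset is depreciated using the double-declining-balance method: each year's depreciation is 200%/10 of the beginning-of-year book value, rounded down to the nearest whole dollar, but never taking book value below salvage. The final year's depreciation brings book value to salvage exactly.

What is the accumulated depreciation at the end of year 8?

$176,715

Depreciable base = $212,341 − $21,300 = $191,041.
Year 1: ⌊$212,341 × 200%/10⌋ = $42,468. Book value $169,873.
Year 2: ⌊$169,873 × 200%/10⌋ = $33,974. Book value $135,899.
Year 3: ⌊$135,899 × 200%/10⌋ = $27,179. Book value $108,720.
Year 4: ⌊$108,720 × 200%/10⌋ = $21,744. Book value $86,976.
Year 5: ⌊$86,976 × 200%/10⌋ = $17,395. Book value $69,581.
Year 6: ⌊$69,581 × 200%/10⌋ = $13,916. Book value $55,665.
Year 7: ⌊$55,665 × 200%/10⌋ = $11,133. Book value $44,532.
Year 8: ⌊$44,532 × 200%/10⌋ = $8,906. Book value $35,626.
Accumulated through year 8 = $212,341 − $35,626 = $176,715.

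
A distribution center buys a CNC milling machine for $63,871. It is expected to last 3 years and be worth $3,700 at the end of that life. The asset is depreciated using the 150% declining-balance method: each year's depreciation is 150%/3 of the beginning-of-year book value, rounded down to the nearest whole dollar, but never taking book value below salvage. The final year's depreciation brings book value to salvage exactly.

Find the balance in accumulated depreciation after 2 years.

Depreciable base = $63,871 − $3,700 = $60,171.
Year 1: ⌊$63,871 × 150%/3⌋ = $31,935. Book value $31,936.
Year 2: ⌊$31,936 × 150%/3⌋ = $15,968. Book value $15,968.
Accumulated through year 2 = $63,871 − $15,968 = $47,903.

$47,903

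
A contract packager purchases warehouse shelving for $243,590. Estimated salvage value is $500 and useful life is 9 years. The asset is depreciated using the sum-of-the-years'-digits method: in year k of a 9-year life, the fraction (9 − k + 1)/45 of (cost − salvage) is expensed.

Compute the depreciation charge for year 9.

Depreciable base = $243,590 − $500 = $243,090.
Sum of the years' digits = 9+8+7+6+5+4+3+2+1 = 45.
Year 1: $243,090 × 9/45 = $48,618. Book value $194,972.
Year 2: $243,090 × 8/45 = $43,216. Book value $151,756.
Year 3: $243,090 × 7/45 = $37,814. Book value $113,942.
Year 4: $243,090 × 6/45 = $32,412. Book value $81,530.
Year 5: $243,090 × 5/45 = $27,010. Book value $54,520.
Year 6: $243,090 × 4/45 = $21,608. Book value $32,912.
Year 7: $243,090 × 3/45 = $16,206. Book value $16,706.
Year 8: $243,090 × 2/45 = $10,804. Book value $5,902.
Year 9: $243,090 × 1/45 = $5,402. Book value $500.

$5,402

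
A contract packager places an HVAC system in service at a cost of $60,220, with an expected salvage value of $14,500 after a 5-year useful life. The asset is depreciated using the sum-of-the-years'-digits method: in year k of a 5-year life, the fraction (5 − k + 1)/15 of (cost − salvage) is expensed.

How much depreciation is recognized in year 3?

$9,144

Depreciable base = $60,220 − $14,500 = $45,720.
Sum of the years' digits = 5+4+3+2+1 = 15.
Year 1: $45,720 × 5/15 = $15,240. Book value $44,980.
Year 2: $45,720 × 4/15 = $12,192. Book value $32,788.
Year 3: $45,720 × 3/15 = $9,144. Book value $23,644.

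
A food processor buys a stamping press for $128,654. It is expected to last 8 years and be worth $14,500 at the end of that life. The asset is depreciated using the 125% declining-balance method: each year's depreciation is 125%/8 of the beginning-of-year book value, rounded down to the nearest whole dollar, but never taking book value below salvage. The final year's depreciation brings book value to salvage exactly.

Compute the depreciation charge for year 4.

$12,075

Depreciable base = $128,654 − $14,500 = $114,154.
Year 1: ⌊$128,654 × 125%/8⌋ = $20,102. Book value $108,552.
Year 2: ⌊$108,552 × 125%/8⌋ = $16,961. Book value $91,591.
Year 3: ⌊$91,591 × 125%/8⌋ = $14,311. Book value $77,280.
Year 4: ⌊$77,280 × 125%/8⌋ = $12,075. Book value $65,205.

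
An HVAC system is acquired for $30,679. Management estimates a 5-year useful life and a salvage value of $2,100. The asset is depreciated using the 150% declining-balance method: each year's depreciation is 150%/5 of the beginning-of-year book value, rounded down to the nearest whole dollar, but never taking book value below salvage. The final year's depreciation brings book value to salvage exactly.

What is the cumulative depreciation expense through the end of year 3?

$20,155

Depreciable base = $30,679 − $2,100 = $28,579.
Year 1: ⌊$30,679 × 150%/5⌋ = $9,203. Book value $21,476.
Year 2: ⌊$21,476 × 150%/5⌋ = $6,442. Book value $15,034.
Year 3: ⌊$15,034 × 150%/5⌋ = $4,510. Book value $10,524.
Accumulated through year 3 = $30,679 − $10,524 = $20,155.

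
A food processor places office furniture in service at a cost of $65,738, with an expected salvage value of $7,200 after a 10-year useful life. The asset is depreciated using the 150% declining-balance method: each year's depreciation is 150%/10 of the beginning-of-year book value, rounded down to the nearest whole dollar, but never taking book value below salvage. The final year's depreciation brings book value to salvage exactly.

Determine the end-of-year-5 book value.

Depreciable base = $65,738 − $7,200 = $58,538.
Year 1: ⌊$65,738 × 150%/10⌋ = $9,860. Book value $55,878.
Year 2: ⌊$55,878 × 150%/10⌋ = $8,381. Book value $47,497.
Year 3: ⌊$47,497 × 150%/10⌋ = $7,124. Book value $40,373.
Year 4: ⌊$40,373 × 150%/10⌋ = $6,055. Book value $34,318.
Year 5: ⌊$34,318 × 150%/10⌋ = $5,147. Book value $29,171.

$29,171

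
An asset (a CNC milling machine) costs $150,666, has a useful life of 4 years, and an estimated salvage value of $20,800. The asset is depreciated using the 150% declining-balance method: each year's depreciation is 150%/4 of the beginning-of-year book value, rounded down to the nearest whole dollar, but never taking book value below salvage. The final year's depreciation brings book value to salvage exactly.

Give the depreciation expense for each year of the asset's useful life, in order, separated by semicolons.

$56,499; $35,312; $22,070; $15,985

Depreciable base = $150,666 − $20,800 = $129,866.
Year 1: ⌊$150,666 × 150%/4⌋ = $56,499. Book value $94,167.
Year 2: ⌊$94,167 × 150%/4⌋ = $35,312. Book value $58,855.
Year 3: ⌊$58,855 × 150%/4⌋ = $22,070. Book value $36,785.
Year 4 (final): $36,785 − $20,800 = $15,985. Book value $20,800.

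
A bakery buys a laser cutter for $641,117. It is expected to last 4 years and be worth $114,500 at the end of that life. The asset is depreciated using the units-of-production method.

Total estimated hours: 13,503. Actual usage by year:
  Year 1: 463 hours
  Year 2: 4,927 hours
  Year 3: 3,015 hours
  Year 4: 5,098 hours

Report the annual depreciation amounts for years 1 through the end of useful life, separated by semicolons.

$18,057; $192,153; $117,585; $198,822

Depreciable base = $641,117 − $114,500 = $526,617.
Rate = $526,617 / 13,503 hours = $39 per hour.
Year 1: 463 × $39 = $18,057. Book value $623,060.
Year 2: 4,927 × $39 = $192,153. Book value $430,907.
Year 3: 3,015 × $39 = $117,585. Book value $313,322.
Year 4: 5,098 × $39 = $198,822. Book value $114,500.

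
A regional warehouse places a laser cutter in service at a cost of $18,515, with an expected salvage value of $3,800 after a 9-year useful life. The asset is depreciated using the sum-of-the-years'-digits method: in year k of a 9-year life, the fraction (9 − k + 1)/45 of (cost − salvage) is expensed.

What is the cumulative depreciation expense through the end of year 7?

Depreciable base = $18,515 − $3,800 = $14,715.
Sum of the years' digits = 9+8+7+6+5+4+3+2+1 = 45.
Year 1: $14,715 × 9/45 = $2,943. Book value $15,572.
Year 2: $14,715 × 8/45 = $2,616. Book value $12,956.
Year 3: $14,715 × 7/45 = $2,289. Book value $10,667.
Year 4: $14,715 × 6/45 = $1,962. Book value $8,705.
Year 5: $14,715 × 5/45 = $1,635. Book value $7,070.
Year 6: $14,715 × 4/45 = $1,308. Book value $5,762.
Year 7: $14,715 × 3/45 = $981. Book value $4,781.
Accumulated through year 7 = $18,515 − $4,781 = $13,734.

$13,734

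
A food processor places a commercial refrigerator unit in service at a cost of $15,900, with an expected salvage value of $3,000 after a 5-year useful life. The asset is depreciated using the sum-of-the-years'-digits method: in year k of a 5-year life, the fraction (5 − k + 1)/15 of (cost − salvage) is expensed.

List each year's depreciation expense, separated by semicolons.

$4,300; $3,440; $2,580; $1,720; $860

Depreciable base = $15,900 − $3,000 = $12,900.
Sum of the years' digits = 5+4+3+2+1 = 15.
Year 1: $12,900 × 5/15 = $4,300. Book value $11,600.
Year 2: $12,900 × 4/15 = $3,440. Book value $8,160.
Year 3: $12,900 × 3/15 = $2,580. Book value $5,580.
Year 4: $12,900 × 2/15 = $1,720. Book value $3,860.
Year 5: $12,900 × 1/15 = $860. Book value $3,000.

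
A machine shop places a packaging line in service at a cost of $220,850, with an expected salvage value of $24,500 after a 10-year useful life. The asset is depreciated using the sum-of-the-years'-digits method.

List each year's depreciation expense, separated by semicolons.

$35,700; $32,130; $28,560; $24,990; $21,420; $17,850; $14,280; $10,710; $7,140; $3,570

Depreciable base = $220,850 − $24,500 = $196,350.
Sum of the years' digits = 10+9+8+7+6+5+4+3+2+1 = 55.
Year 1: $196,350 × 10/55 = $35,700. Book value $185,150.
Year 2: $196,350 × 9/55 = $32,130. Book value $153,020.
Year 3: $196,350 × 8/55 = $28,560. Book value $124,460.
Year 4: $196,350 × 7/55 = $24,990. Book value $99,470.
Year 5: $196,350 × 6/55 = $21,420. Book value $78,050.
Year 6: $196,350 × 5/55 = $17,850. Book value $60,200.
Year 7: $196,350 × 4/55 = $14,280. Book value $45,920.
Year 8: $196,350 × 3/55 = $10,710. Book value $35,210.
Year 9: $196,350 × 2/55 = $7,140. Book value $28,070.
Year 10: $196,350 × 1/55 = $3,570. Book value $24,500.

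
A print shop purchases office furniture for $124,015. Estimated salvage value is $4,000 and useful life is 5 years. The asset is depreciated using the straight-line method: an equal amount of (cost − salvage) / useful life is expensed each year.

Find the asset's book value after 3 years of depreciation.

Depreciable base = $124,015 − $4,000 = $120,015.
Annual expense = $120,015 / 5 = $24,003.
End of year 1: book value $100,012.
End of year 2: book value $76,009.
End of year 3: book value $52,006.

$52,006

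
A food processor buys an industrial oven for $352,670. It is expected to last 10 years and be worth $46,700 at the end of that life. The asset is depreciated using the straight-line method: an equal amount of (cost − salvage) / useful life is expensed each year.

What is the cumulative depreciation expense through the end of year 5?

$152,985

Depreciable base = $352,670 − $46,700 = $305,970.
Annual expense = $305,970 / 10 = $30,597.
End of year 1: book value $322,073.
End of year 2: book value $291,476.
End of year 3: book value $260,879.
End of year 4: book value $230,282.
End of year 5: book value $199,685.
Accumulated through year 5 = $352,670 − $199,685 = $152,985.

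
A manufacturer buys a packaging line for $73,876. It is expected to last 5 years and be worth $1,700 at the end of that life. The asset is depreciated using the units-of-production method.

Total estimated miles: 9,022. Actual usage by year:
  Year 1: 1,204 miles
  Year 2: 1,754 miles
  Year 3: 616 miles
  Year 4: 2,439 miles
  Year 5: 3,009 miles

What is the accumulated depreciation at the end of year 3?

$28,592

Depreciable base = $73,876 − $1,700 = $72,176.
Rate = $72,176 / 9,022 miles = $8 per mile.
Year 1: 1,204 × $8 = $9,632. Book value $64,244.
Year 2: 1,754 × $8 = $14,032. Book value $50,212.
Year 3: 616 × $8 = $4,928. Book value $45,284.
Accumulated through year 3 = $73,876 − $45,284 = $28,592.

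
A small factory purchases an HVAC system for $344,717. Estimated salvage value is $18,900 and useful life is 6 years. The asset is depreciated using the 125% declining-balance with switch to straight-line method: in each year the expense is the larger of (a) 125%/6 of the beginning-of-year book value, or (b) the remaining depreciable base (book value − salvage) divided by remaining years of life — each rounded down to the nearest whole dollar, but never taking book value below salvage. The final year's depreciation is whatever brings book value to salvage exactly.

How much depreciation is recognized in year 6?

Depreciable base = $344,717 − $18,900 = $325,817.
Year 1: DB = ⌊$344,717 × 125%/6⌋ = $71,816; SL = ⌊$325,817/6⌋ = $54,302 → take DB $71,816. Book value $272,901.
Year 2: DB = ⌊$272,901 × 125%/6⌋ = $56,854; SL = ⌊$254,001/5⌋ = $50,800 → take DB $56,854. Book value $216,047.
Year 3: DB = ⌊$216,047 × 125%/6⌋ = $45,009; SL = ⌊$197,147/4⌋ = $49,286 → take SL $49,286. Book value $166,761.
Year 4: DB = ⌊$166,761 × 125%/6⌋ = $34,741; SL = ⌊$147,861/3⌋ = $49,287 → take SL $49,287. Book value $117,474.
Year 5: DB = ⌊$117,474 × 125%/6⌋ = $24,473; SL = ⌊$98,574/2⌋ = $49,287 → take SL $49,287. Book value $68,187.
Year 6 (final): $68,187 − $18,900 = $49,287. Book value $18,900.

$49,287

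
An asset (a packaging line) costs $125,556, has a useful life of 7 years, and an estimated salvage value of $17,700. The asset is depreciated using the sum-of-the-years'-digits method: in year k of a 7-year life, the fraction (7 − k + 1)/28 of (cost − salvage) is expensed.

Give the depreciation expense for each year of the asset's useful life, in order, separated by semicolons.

Depreciable base = $125,556 − $17,700 = $107,856.
Sum of the years' digits = 7+6+5+4+3+2+1 = 28.
Year 1: $107,856 × 7/28 = $26,964. Book value $98,592.
Year 2: $107,856 × 6/28 = $23,112. Book value $75,480.
Year 3: $107,856 × 5/28 = $19,260. Book value $56,220.
Year 4: $107,856 × 4/28 = $15,408. Book value $40,812.
Year 5: $107,856 × 3/28 = $11,556. Book value $29,256.
Year 6: $107,856 × 2/28 = $7,704. Book value $21,552.
Year 7: $107,856 × 1/28 = $3,852. Book value $17,700.

$26,964; $23,112; $19,260; $15,408; $11,556; $7,704; $3,852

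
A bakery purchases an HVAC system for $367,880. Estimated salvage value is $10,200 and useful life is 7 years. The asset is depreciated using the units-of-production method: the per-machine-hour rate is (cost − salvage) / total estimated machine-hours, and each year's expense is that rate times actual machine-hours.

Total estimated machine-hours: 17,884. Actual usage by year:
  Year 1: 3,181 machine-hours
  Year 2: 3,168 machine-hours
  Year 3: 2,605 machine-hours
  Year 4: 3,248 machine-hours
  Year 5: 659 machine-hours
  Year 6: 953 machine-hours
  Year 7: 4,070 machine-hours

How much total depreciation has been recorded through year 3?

Depreciable base = $367,880 − $10,200 = $357,680.
Rate = $357,680 / 17,884 machine-hours = $20 per machine-hour.
Year 1: 3,181 × $20 = $63,620. Book value $304,260.
Year 2: 3,168 × $20 = $63,360. Book value $240,900.
Year 3: 2,605 × $20 = $52,100. Book value $188,800.
Accumulated through year 3 = $367,880 − $188,800 = $179,080.

$179,080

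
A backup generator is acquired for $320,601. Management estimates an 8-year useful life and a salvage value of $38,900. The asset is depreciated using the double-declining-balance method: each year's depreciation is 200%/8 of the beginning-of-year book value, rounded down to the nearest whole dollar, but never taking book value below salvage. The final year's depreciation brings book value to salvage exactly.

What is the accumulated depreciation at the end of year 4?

$219,159

Depreciable base = $320,601 − $38,900 = $281,701.
Year 1: ⌊$320,601 × 200%/8⌋ = $80,150. Book value $240,451.
Year 2: ⌊$240,451 × 200%/8⌋ = $60,112. Book value $180,339.
Year 3: ⌊$180,339 × 200%/8⌋ = $45,084. Book value $135,255.
Year 4: ⌊$135,255 × 200%/8⌋ = $33,813. Book value $101,442.
Accumulated through year 4 = $320,601 − $101,442 = $219,159.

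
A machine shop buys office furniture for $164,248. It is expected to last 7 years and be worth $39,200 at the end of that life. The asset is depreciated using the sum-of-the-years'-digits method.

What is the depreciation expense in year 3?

$22,330

Depreciable base = $164,248 − $39,200 = $125,048.
Sum of the years' digits = 7+6+5+4+3+2+1 = 28.
Year 1: $125,048 × 7/28 = $31,262. Book value $132,986.
Year 2: $125,048 × 6/28 = $26,796. Book value $106,190.
Year 3: $125,048 × 5/28 = $22,330. Book value $83,860.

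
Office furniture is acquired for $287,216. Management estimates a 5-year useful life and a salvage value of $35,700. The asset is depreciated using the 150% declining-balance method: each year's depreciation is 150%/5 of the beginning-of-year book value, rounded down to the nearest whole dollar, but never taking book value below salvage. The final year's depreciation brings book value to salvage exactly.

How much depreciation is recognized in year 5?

Depreciable base = $287,216 − $35,700 = $251,516.
Year 1: ⌊$287,216 × 150%/5⌋ = $86,164. Book value $201,052.
Year 2: ⌊$201,052 × 150%/5⌋ = $60,315. Book value $140,737.
Year 3: ⌊$140,737 × 150%/5⌋ = $42,221. Book value $98,516.
Year 4: ⌊$98,516 × 150%/5⌋ = $29,554. Book value $68,962.
Year 5 (final): $68,962 − $35,700 = $33,262. Book value $35,700.

$33,262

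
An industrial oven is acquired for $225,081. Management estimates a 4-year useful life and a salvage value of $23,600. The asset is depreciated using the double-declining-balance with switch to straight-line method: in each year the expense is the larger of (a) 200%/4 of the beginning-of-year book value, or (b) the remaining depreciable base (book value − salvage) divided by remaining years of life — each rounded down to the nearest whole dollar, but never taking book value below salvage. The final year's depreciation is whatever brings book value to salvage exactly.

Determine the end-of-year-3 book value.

$28,136

Depreciable base = $225,081 − $23,600 = $201,481.
Year 1: DB = ⌊$225,081 × 200%/4⌋ = $112,540; SL = ⌊$201,481/4⌋ = $50,370 → take DB $112,540. Book value $112,541.
Year 2: DB = ⌊$112,541 × 200%/4⌋ = $56,270; SL = ⌊$88,941/3⌋ = $29,647 → take DB $56,270. Book value $56,271.
Year 3: DB = ⌊$56,271 × 200%/4⌋ = $28,135; SL = ⌊$32,671/2⌋ = $16,335 → take DB $28,135. Book value $28,136.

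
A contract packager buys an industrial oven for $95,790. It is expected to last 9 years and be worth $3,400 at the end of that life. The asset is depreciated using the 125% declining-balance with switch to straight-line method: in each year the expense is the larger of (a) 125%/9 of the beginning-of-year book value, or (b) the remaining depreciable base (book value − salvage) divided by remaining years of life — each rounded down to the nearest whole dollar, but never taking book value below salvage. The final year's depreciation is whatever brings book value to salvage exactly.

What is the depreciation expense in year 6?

Depreciable base = $95,790 − $3,400 = $92,390.
Year 1: DB = ⌊$95,790 × 125%/9⌋ = $13,304; SL = ⌊$92,390/9⌋ = $10,265 → take DB $13,304. Book value $82,486.
Year 2: DB = ⌊$82,486 × 125%/9⌋ = $11,456; SL = ⌊$79,086/8⌋ = $9,885 → take DB $11,456. Book value $71,030.
Year 3: DB = ⌊$71,030 × 125%/9⌋ = $9,865; SL = ⌊$67,630/7⌋ = $9,661 → take DB $9,865. Book value $61,165.
Year 4: DB = ⌊$61,165 × 125%/9⌋ = $8,495; SL = ⌊$57,765/6⌋ = $9,627 → take SL $9,627. Book value $51,538.
Year 5: DB = ⌊$51,538 × 125%/9⌋ = $7,158; SL = ⌊$48,138/5⌋ = $9,627 → take SL $9,627. Book value $41,911.
Year 6: DB = ⌊$41,911 × 125%/9⌋ = $5,820; SL = ⌊$38,511/4⌋ = $9,627 → take SL $9,627. Book value $32,284.

$9,627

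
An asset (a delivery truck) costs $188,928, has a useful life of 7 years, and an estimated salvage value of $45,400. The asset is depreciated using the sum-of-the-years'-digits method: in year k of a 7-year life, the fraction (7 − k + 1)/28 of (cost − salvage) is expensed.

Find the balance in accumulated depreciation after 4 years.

$112,772

Depreciable base = $188,928 − $45,400 = $143,528.
Sum of the years' digits = 7+6+5+4+3+2+1 = 28.
Year 1: $143,528 × 7/28 = $35,882. Book value $153,046.
Year 2: $143,528 × 6/28 = $30,756. Book value $122,290.
Year 3: $143,528 × 5/28 = $25,630. Book value $96,660.
Year 4: $143,528 × 4/28 = $20,504. Book value $76,156.
Accumulated through year 4 = $188,928 − $76,156 = $112,772.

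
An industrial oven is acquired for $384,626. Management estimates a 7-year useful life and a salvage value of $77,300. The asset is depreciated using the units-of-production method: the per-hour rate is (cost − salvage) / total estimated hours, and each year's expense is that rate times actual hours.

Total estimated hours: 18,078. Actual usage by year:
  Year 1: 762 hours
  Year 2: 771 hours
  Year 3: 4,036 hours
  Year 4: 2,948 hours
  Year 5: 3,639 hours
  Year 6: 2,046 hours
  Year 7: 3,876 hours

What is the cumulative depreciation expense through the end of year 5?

Depreciable base = $384,626 − $77,300 = $307,326.
Rate = $307,326 / 18,078 hours = $17 per hour.
Year 1: 762 × $17 = $12,954. Book value $371,672.
Year 2: 771 × $17 = $13,107. Book value $358,565.
Year 3: 4,036 × $17 = $68,612. Book value $289,953.
Year 4: 2,948 × $17 = $50,116. Book value $239,837.
Year 5: 3,639 × $17 = $61,863. Book value $177,974.
Accumulated through year 5 = $384,626 − $177,974 = $206,652.

$206,652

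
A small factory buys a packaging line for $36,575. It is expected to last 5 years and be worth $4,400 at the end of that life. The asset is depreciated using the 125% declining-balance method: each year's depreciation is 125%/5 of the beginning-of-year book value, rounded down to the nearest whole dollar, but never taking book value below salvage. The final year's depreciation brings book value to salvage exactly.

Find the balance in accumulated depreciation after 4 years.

$25,001

Depreciable base = $36,575 − $4,400 = $32,175.
Year 1: ⌊$36,575 × 125%/5⌋ = $9,143. Book value $27,432.
Year 2: ⌊$27,432 × 125%/5⌋ = $6,858. Book value $20,574.
Year 3: ⌊$20,574 × 125%/5⌋ = $5,143. Book value $15,431.
Year 4: ⌊$15,431 × 125%/5⌋ = $3,857. Book value $11,574.
Accumulated through year 4 = $36,575 − $11,574 = $25,001.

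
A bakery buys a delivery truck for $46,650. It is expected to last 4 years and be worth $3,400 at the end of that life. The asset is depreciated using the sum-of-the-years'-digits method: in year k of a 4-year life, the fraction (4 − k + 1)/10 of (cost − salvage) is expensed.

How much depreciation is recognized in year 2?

Depreciable base = $46,650 − $3,400 = $43,250.
Sum of the years' digits = 4+3+2+1 = 10.
Year 1: $43,250 × 4/10 = $17,300. Book value $29,350.
Year 2: $43,250 × 3/10 = $12,975. Book value $16,375.

$12,975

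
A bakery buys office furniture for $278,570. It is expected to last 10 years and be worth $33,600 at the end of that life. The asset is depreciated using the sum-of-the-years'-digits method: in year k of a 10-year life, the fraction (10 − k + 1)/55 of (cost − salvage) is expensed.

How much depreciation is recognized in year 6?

$22,270

Depreciable base = $278,570 − $33,600 = $244,970.
Sum of the years' digits = 10+9+8+7+6+5+4+3+2+1 = 55.
Year 1: $244,970 × 10/55 = $44,540. Book value $234,030.
Year 2: $244,970 × 9/55 = $40,086. Book value $193,944.
Year 3: $244,970 × 8/55 = $35,632. Book value $158,312.
Year 4: $244,970 × 7/55 = $31,178. Book value $127,134.
Year 5: $244,970 × 6/55 = $26,724. Book value $100,410.
Year 6: $244,970 × 5/55 = $22,270. Book value $78,140.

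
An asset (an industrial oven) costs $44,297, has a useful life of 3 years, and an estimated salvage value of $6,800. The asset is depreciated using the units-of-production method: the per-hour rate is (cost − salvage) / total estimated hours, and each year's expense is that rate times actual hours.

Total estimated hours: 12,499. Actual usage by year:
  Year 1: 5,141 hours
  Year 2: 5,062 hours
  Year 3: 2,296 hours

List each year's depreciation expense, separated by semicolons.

Depreciable base = $44,297 − $6,800 = $37,497.
Rate = $37,497 / 12,499 hours = $3 per hour.
Year 1: 5,141 × $3 = $15,423. Book value $28,874.
Year 2: 5,062 × $3 = $15,186. Book value $13,688.
Year 3: 2,296 × $3 = $6,888. Book value $6,800.

$15,423; $15,186; $6,888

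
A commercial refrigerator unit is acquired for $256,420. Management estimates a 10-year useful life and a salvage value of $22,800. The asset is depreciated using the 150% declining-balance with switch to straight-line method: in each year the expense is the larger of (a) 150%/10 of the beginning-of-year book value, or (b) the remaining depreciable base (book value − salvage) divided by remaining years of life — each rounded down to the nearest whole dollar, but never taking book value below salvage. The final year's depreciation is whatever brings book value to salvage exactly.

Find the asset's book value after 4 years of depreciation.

Depreciable base = $256,420 − $22,800 = $233,620.
Year 1: DB = ⌊$256,420 × 150%/10⌋ = $38,463; SL = ⌊$233,620/10⌋ = $23,362 → take DB $38,463. Book value $217,957.
Year 2: DB = ⌊$217,957 × 150%/10⌋ = $32,693; SL = ⌊$195,157/9⌋ = $21,684 → take DB $32,693. Book value $185,264.
Year 3: DB = ⌊$185,264 × 150%/10⌋ = $27,789; SL = ⌊$162,464/8⌋ = $20,308 → take DB $27,789. Book value $157,475.
Year 4: DB = ⌊$157,475 × 150%/10⌋ = $23,621; SL = ⌊$134,675/7⌋ = $19,239 → take DB $23,621. Book value $133,854.

$133,854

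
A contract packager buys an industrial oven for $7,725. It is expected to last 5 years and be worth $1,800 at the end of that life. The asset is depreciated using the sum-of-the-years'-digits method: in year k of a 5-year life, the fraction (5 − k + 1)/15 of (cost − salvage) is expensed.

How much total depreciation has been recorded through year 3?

Depreciable base = $7,725 − $1,800 = $5,925.
Sum of the years' digits = 5+4+3+2+1 = 15.
Year 1: $5,925 × 5/15 = $1,975. Book value $5,750.
Year 2: $5,925 × 4/15 = $1,580. Book value $4,170.
Year 3: $5,925 × 3/15 = $1,185. Book value $2,985.
Accumulated through year 3 = $7,725 − $2,985 = $4,740.

$4,740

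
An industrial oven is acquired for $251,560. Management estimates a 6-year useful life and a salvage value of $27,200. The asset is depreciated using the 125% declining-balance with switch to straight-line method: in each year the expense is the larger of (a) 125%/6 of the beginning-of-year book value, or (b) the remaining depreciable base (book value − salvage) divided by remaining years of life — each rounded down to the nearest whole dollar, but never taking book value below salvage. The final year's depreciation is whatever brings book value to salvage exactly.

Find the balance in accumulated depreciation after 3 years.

Depreciable base = $251,560 − $27,200 = $224,360.
Year 1: DB = ⌊$251,560 × 125%/6⌋ = $52,408; SL = ⌊$224,360/6⌋ = $37,393 → take DB $52,408. Book value $199,152.
Year 2: DB = ⌊$199,152 × 125%/6⌋ = $41,490; SL = ⌊$171,952/5⌋ = $34,390 → take DB $41,490. Book value $157,662.
Year 3: DB = ⌊$157,662 × 125%/6⌋ = $32,846; SL = ⌊$130,462/4⌋ = $32,615 → take DB $32,846. Book value $124,816.
Accumulated through year 3 = $251,560 − $124,816 = $126,744.

$126,744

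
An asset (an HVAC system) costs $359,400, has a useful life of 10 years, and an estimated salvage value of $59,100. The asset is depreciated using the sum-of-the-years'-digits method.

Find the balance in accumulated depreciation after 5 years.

Depreciable base = $359,400 − $59,100 = $300,300.
Sum of the years' digits = 10+9+8+7+6+5+4+3+2+1 = 55.
Year 1: $300,300 × 10/55 = $54,600. Book value $304,800.
Year 2: $300,300 × 9/55 = $49,140. Book value $255,660.
Year 3: $300,300 × 8/55 = $43,680. Book value $211,980.
Year 4: $300,300 × 7/55 = $38,220. Book value $173,760.
Year 5: $300,300 × 6/55 = $32,760. Book value $141,000.
Accumulated through year 5 = $359,400 − $141,000 = $218,400.

$218,400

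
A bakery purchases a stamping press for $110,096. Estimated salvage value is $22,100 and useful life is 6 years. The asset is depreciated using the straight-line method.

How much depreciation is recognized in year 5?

Depreciable base = $110,096 − $22,100 = $87,996.
Annual expense = $87,996 / 6 = $14,666.

$14,666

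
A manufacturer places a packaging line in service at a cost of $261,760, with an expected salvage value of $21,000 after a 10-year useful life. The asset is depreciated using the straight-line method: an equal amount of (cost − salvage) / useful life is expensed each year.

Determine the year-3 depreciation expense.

$24,076

Depreciable base = $261,760 − $21,000 = $240,760.
Annual expense = $240,760 / 10 = $24,076.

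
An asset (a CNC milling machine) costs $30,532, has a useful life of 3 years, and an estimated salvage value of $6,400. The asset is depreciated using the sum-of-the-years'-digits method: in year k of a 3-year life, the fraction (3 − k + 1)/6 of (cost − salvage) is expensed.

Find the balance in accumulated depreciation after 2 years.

Depreciable base = $30,532 − $6,400 = $24,132.
Sum of the years' digits = 3+2+1 = 6.
Year 1: $24,132 × 3/6 = $12,066. Book value $18,466.
Year 2: $24,132 × 2/6 = $8,044. Book value $10,422.
Accumulated through year 2 = $30,532 − $10,422 = $20,110.

$20,110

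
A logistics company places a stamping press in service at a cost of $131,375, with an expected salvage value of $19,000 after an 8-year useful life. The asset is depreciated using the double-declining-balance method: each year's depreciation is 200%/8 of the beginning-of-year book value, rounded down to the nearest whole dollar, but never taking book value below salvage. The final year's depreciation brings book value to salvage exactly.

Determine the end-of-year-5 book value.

$31,177

Depreciable base = $131,375 − $19,000 = $112,375.
Year 1: ⌊$131,375 × 200%/8⌋ = $32,843. Book value $98,532.
Year 2: ⌊$98,532 × 200%/8⌋ = $24,633. Book value $73,899.
Year 3: ⌊$73,899 × 200%/8⌋ = $18,474. Book value $55,425.
Year 4: ⌊$55,425 × 200%/8⌋ = $13,856. Book value $41,569.
Year 5: ⌊$41,569 × 200%/8⌋ = $10,392. Book value $31,177.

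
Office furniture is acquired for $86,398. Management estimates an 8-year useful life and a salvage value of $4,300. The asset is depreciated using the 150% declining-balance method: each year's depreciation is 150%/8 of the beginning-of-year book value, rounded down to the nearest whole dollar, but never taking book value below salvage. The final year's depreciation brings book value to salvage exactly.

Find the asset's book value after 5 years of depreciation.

Depreciable base = $86,398 − $4,300 = $82,098.
Year 1: ⌊$86,398 × 150%/8⌋ = $16,199. Book value $70,199.
Year 2: ⌊$70,199 × 150%/8⌋ = $13,162. Book value $57,037.
Year 3: ⌊$57,037 × 150%/8⌋ = $10,694. Book value $46,343.
Year 4: ⌊$46,343 × 150%/8⌋ = $8,689. Book value $37,654.
Year 5: ⌊$37,654 × 150%/8⌋ = $7,060. Book value $30,594.

$30,594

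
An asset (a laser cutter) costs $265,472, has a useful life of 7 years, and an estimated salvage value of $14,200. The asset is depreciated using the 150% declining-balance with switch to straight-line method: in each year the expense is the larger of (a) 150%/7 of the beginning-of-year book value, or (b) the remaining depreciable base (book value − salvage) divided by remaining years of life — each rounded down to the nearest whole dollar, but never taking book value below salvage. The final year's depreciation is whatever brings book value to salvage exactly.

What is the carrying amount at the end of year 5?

$71,486

Depreciable base = $265,472 − $14,200 = $251,272.
Year 1: DB = ⌊$265,472 × 150%/7⌋ = $56,886; SL = ⌊$251,272/7⌋ = $35,896 → take DB $56,886. Book value $208,586.
Year 2: DB = ⌊$208,586 × 150%/7⌋ = $44,697; SL = ⌊$194,386/6⌋ = $32,397 → take DB $44,697. Book value $163,889.
Year 3: DB = ⌊$163,889 × 150%/7⌋ = $35,119; SL = ⌊$149,689/5⌋ = $29,937 → take DB $35,119. Book value $128,770.
Year 4: DB = ⌊$128,770 × 150%/7⌋ = $27,593; SL = ⌊$114,570/4⌋ = $28,642 → take SL $28,642. Book value $100,128.
Year 5: DB = ⌊$100,128 × 150%/7⌋ = $21,456; SL = ⌊$85,928/3⌋ = $28,642 → take SL $28,642. Book value $71,486.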